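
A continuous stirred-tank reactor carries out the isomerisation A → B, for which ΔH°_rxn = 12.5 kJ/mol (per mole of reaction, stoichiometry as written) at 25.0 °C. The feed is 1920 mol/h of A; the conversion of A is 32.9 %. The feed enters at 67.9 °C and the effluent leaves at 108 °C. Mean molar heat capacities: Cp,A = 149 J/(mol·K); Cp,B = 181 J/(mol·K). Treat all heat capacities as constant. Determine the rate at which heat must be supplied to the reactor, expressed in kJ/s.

Q_in = 5.85 kJ/s

Extent of reaction ξ = 0.329 × 1920 = 631.68 mol/h
Reaction term: ξ·ΔH°_rxn = 631.68 × 12.5 = 7896 kJ/h
Sensible, feed 67.9→25 °C: -12273 kJ/h
Outlet flows (mol/h): A 1288.3, B 631.68
Sensible, products 25→108 °C: 25422 kJ/h
Q = ΔH = 21046 kJ/h = 5.846 kW
Heat supplied = 5.846 kJ/s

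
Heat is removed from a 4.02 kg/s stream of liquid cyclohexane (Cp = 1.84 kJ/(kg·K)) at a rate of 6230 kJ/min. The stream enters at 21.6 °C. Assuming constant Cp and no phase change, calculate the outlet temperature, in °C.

Q = 6230 kJ/min = 103.83 kJ/s
ΔT = Q/(ṁ·Cp) = 103.83/(4.02×1.84) = 14.038 K
T_out = 21.6 − 14.038 = 7.5624 °C

T_out = 7.56 °C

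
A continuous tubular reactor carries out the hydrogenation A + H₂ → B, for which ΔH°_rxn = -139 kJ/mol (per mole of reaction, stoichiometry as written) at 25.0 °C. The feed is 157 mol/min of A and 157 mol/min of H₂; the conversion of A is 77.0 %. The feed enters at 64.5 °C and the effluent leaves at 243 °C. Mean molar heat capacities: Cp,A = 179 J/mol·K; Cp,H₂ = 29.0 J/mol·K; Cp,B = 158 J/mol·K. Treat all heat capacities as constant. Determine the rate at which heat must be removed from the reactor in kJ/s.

Q_out = 205 kJ/s

Extent of reaction ξ = 0.770 × 157 = 120.89 mol/min
Reaction term: ξ·ΔH°_rxn = 120.89 × -139 = -16804 kJ/min
Sensible, feed 64.5→25 °C: -1289.9 kJ/min
Outlet flows (mol/min): A 36.11, H₂ 36.11, B 120.89
Sensible, products 25→243 °C: 5801.3 kJ/min
Q = ΔH = -12292 kJ/min = -204.87 kW
Heat removed = 204.87 kJ/s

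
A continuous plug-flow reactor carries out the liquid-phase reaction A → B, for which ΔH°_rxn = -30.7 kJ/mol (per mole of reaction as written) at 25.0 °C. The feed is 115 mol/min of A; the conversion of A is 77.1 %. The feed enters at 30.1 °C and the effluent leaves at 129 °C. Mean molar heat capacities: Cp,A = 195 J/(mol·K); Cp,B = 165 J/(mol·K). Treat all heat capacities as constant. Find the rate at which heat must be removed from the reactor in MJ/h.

Extent of reaction ξ = 0.771 × 115 = 88.665 mol/min
Reaction term: ξ·ΔH°_rxn = 88.665 × -30.7 = -2722 kJ/min
Sensible, feed 30.1→25 °C: -114.37 kJ/min
Outlet flows (mol/min): A 26.335, B 88.665
Sensible, products 25→129 °C: 2055.6 kJ/min
Q = ΔH = -780.82 kJ/min = -13.014 kW
Heat removed = 46.849 MJ/h

Q_out = 46.8 MJ/h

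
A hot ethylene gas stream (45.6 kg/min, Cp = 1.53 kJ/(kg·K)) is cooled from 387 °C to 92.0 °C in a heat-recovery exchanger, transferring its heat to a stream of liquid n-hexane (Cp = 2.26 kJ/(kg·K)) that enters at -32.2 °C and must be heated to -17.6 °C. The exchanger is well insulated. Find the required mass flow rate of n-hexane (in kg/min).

ṁ_c = 624 kg/min

Heat released by hot stream: Q = 45.6 × 1.53 × (387 − 92.0) = 20582 kJ/min
Energy balance on cold side (adiabatic exchanger): Q = ṁ_c·Cp_c·(T_c,out − T_c,in)
ṁ_c = 20582 / [2.26 × (-17.6 − -32.2)] = 623.76 kg/min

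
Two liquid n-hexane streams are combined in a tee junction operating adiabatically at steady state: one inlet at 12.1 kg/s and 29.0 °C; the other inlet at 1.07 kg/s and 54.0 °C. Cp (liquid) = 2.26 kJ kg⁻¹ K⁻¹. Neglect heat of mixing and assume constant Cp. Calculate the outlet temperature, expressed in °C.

T_out = 31.0 °C

Energy balance with Q = 0: Σ ṁᵢCp,ᵢ(T_out − Tᵢ) = 0
Σ ṁᵢCp,ᵢTᵢ = 12.1×2.26×29.0 + 1.07×2.26×54.0 = 923.62
Σ ṁᵢCp,ᵢ = 12.1×2.26 + 1.07×2.26 = 29.764
T_out = 923.62 / 29.764 = 31.031 °C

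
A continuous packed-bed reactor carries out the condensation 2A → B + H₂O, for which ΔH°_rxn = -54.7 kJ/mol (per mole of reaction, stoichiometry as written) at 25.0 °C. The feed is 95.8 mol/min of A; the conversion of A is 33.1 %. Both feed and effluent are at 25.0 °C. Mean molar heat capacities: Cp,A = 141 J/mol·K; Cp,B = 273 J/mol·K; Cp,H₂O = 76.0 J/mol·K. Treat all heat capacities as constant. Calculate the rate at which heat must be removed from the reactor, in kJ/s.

Extent of reaction ξ = 0.331 × 95.8 / 2 = 15.855 mol/min
Reaction term: ξ·ΔH°_rxn = 15.855 × -54.7 = -867.26 kJ/min
Q = ΔH = -867.26 kJ/min = -14.454 kW
Heat removed = 14.454 kJ/s

Q_out = 14.5 kJ/s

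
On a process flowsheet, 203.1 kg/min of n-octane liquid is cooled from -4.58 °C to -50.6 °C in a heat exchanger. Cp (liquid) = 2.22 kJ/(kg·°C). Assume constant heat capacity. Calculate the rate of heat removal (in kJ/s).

Q = ṁ·Cp·ΔT = 203.1 × 2.22 × (-50.6 − -4.58) = -20750 kJ/min
Converting: 20750 / 60 s = 345.83 kW

Q_c = 346 kJ/s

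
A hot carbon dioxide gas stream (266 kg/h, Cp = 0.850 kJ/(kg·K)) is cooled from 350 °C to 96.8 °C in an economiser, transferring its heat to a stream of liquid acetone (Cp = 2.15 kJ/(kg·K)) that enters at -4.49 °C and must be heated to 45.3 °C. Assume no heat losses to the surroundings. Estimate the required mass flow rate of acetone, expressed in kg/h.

ṁ_c = 535 kg/h

Heat released by hot stream: Q = 266 × 0.850 × (350 − 96.8) = 57249 kJ/h
Energy balance on cold side (adiabatic exchanger): Q = ṁ_c·Cp_c·(T_c,out − T_c,in)
ṁ_c = 57249 / [2.15 × (45.3 − -4.49)] = 534.79 kg/h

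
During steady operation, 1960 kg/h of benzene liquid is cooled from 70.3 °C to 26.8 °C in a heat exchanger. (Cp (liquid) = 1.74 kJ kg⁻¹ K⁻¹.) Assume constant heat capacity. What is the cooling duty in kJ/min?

Q_c = 2470 kJ/min

Q = ṁ·Cp·ΔT = 1960 × 1.74 × (26.8 − 70.3) = -148350 kJ/h
Converting: 148350 / 3600 s = 41.209 kW
Cooling duty = 2472.5 kJ/min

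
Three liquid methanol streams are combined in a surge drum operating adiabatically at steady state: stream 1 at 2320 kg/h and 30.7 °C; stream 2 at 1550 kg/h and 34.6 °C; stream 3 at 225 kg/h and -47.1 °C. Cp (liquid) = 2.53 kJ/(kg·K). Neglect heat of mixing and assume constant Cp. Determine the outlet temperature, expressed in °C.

T_out = 27.9 °C

Adiabatic, steady state ⇒ Σ ṁᵢCp,ᵢ(T_out − Tᵢ) = 0
T_out = Σ ṁᵢCp,ᵢTᵢ / Σ ṁᵢCp,ᵢ
      = 289070 / 10360 = 27.901 °C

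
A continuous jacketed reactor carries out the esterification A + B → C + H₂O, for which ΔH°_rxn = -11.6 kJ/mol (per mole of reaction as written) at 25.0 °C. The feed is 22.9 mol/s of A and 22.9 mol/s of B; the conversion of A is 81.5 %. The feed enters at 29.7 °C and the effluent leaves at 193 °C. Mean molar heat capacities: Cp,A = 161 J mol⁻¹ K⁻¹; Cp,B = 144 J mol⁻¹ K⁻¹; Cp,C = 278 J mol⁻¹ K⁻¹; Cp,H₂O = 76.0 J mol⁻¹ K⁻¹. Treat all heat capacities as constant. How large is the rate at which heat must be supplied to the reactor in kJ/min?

Q_in = 64700 kJ/min

Extent of reaction ξ = 0.815 × 22.9 = 18.663 mol/s
Reaction term: ξ·ΔH°_rxn = 18.663 × -11.6 = -216.5 kJ/s
Sensible, feed 29.7→25 °C: -32.827 kJ/s
Outlet flows (mol/s): A 4.2365, B 4.2365, C 18.663, H₂O 18.663
Sensible, products 25→193 °C: 1327 kJ/s
Q = ΔH = 1077.7 kJ/s = 1077.7 kW
Heat supplied = 64663 kJ/min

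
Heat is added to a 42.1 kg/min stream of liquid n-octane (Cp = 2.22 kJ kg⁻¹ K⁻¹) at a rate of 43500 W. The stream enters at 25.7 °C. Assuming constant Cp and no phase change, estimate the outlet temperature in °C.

T_out = 53.6 °C

Q = 43500 W = 2610 kJ/min
ΔT = Q/(ṁ·Cp) = 2610/(42.1×2.22) = 27.926 K
T_out = 25.7 + 27.926 = 53.626 °C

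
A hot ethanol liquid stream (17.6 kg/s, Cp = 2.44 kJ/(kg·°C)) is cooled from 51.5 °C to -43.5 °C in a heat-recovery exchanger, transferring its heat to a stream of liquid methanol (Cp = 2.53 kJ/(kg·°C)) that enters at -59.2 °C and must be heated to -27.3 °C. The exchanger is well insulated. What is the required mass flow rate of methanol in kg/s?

Heat released by hot stream: Q = 17.6 × 2.44 × (51.5 − -43.5) = 4079.7 kJ/s
Energy balance on cold side (adiabatic exchanger): Q = ṁ_c·Cp_c·(T_c,out − T_c,in)
ṁ_c = 4079.7 / [2.53 × (-27.3 − -59.2)] = 50.549 kg/s

ṁ_c = 50.5 kg/s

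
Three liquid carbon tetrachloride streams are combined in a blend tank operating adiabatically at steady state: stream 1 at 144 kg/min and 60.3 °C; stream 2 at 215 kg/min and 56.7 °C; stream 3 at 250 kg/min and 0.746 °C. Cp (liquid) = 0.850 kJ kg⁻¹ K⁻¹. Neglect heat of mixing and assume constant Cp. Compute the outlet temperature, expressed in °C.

T_out = 34.6 °C

Energy balance with Q = 0: Σ ṁᵢCp,ᵢ(T_out − Tᵢ) = 0
Σ ṁᵢCp,ᵢTᵢ = 144×0.850×60.3 + 215×0.850×56.7 + 250×0.850×0.746 = 17901
Σ ṁᵢCp,ᵢ = 144×0.850 + 215×0.850 + 250×0.850 = 517.65
T_out = 17901 / 517.65 = 34.582 °C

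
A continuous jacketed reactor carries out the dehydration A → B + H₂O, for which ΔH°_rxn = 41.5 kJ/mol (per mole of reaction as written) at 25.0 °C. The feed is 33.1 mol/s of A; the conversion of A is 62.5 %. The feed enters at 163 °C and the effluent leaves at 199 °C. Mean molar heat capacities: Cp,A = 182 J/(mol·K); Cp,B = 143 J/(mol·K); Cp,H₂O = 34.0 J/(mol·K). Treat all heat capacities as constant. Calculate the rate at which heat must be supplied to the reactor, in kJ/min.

Q_in = 63400 kJ/min

Extent of reaction ξ = 0.625 × 33.1 = 20.688 mol/s
Reaction term: ξ·ΔH°_rxn = 20.688 × 41.5 = 858.53 kJ/s
Sensible, feed 163→25 °C: -831.34 kJ/s
Outlet flows (mol/s): A 12.413, B 20.688, H₂O 20.688
Sensible, products 25→199 °C: 1030.2 kJ/s
Q = ΔH = 1057.4 kJ/s = 1057.4 kW
Heat supplied = 63444 kJ/min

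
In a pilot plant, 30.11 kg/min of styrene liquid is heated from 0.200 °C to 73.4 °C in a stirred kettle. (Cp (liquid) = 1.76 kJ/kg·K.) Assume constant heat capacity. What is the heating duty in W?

Q = 64700 W

Q = ṁ·Cp·ΔT = 30.11 × 1.76 × (73.4 − 0.200) = 3879.1 kJ/min
Converting: 3879.1 / 60 s = 64.652 kW
Heating duty = 64652 W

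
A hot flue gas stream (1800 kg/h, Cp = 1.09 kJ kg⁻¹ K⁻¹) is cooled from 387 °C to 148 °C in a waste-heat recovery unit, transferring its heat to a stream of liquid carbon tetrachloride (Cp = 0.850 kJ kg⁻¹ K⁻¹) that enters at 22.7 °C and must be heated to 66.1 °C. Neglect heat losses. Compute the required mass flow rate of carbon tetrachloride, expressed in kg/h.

ṁ_c = 12700 kg/h

Heat released by hot stream: Q = 1800 × 1.09 × (387 − 148) = 468920 kJ/h
Energy balance on cold side (adiabatic exchanger): Q = ṁ_c·Cp_c·(T_c,out − T_c,in)
ṁ_c = 468920 / [0.850 × (66.1 − 22.7)] = 12711 kg/h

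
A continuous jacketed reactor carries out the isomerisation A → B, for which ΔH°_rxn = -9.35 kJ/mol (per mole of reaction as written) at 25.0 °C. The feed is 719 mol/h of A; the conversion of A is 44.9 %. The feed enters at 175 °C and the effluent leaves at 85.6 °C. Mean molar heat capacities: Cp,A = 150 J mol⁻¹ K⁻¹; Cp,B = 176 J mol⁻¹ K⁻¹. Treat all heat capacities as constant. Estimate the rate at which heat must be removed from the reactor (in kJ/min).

Q_out = 203 kJ/min

Extent of reaction ξ = 0.449 × 719 = 322.83 mol/h
Reaction term: ξ·ΔH°_rxn = 322.83 × -9.35 = -3018.5 kJ/h
Sensible, feed 175→25 °C: -16178 kJ/h
Outlet flows (mol/h): A 396.17, B 322.83
Sensible, products 25→85.6 °C: 7044.4 kJ/h
Q = ΔH = -12152 kJ/h = -3.3754 kW
Heat removed = 202.53 kJ/min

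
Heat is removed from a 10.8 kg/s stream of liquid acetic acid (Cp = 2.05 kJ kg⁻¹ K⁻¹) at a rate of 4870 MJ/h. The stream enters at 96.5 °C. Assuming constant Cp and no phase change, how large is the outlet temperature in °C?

T_out = 35.4 °C

Q = 4870 MJ/h = 1352.8 kJ/s
ΔT = Q/(ṁ·Cp) = 1352.8/(10.8×2.05) = 61.101 K
T_out = 96.5 − 61.101 = 35.399 °C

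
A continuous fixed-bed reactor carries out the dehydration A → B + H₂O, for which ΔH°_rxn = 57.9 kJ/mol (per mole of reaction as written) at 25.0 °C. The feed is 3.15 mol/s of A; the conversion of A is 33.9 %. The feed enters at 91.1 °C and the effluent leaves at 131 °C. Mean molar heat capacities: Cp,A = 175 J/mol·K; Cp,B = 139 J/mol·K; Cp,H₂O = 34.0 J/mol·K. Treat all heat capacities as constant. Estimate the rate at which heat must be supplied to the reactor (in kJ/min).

Extent of reaction ξ = 0.339 × 3.15 = 1.0678 mol/s
Reaction term: ξ·ΔH°_rxn = 1.0678 × 57.9 = 61.829 kJ/s
Sensible, feed 91.1→25 °C: -36.438 kJ/s
Outlet flows (mol/s): A 2.0821, B 1.0678, H₂O 1.0678
Sensible, products 25→131 °C: 58.206 kJ/s
Q = ΔH = 83.597 kJ/s = 83.597 kW
Heat supplied = 5015.8 kJ/min

Q_in = 5020 kJ/min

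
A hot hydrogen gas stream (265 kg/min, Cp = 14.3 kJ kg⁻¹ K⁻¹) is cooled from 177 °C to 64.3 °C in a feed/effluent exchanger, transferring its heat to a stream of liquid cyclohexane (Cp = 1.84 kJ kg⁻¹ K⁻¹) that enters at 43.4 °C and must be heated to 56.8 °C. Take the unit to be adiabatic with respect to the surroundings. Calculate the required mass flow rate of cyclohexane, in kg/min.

Heat released by hot stream: Q = 265 × 14.3 × (177 − 64.3) = 427080 kJ/min
Energy balance on cold side (adiabatic exchanger): Q = ṁ_c·Cp_c·(T_c,out − T_c,in)
ṁ_c = 427080 / [1.84 × (56.8 − 43.4)] = 17321 kg/min

ṁ_c = 17300 kg/min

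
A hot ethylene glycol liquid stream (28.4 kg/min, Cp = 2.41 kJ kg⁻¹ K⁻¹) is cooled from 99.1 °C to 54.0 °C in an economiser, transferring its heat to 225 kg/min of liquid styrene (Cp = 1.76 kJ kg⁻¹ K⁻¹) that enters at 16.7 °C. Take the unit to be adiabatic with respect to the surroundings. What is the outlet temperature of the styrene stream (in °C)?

T_c,out = 24.5 °C

Heat released by hot stream: Q = 28.4 × 2.41 × (99.1 − 54.0) = 3086.8 kJ/min
Energy balance on cold side (adiabatic exchanger): Q = ṁ_c·Cp_c·(T_c,out − T_c,in)
T_c,out = 16.7 + 3086.8/(225 × 1.76) = 24.495 °C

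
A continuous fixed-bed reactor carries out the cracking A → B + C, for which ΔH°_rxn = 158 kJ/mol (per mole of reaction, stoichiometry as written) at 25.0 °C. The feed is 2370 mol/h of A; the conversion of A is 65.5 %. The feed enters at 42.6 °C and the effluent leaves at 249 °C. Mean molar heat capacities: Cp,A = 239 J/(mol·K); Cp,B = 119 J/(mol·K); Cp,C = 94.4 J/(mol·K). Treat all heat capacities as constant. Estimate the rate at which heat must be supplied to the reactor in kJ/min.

Extent of reaction ξ = 0.655 × 2370 = 1552.4 mol/h
Reaction term: ξ·ΔH°_rxn = 1552.4 × 158 = 245270 kJ/h
Sensible, feed 42.6→25 °C: -9969.2 kJ/h
Outlet flows (mol/h): A 817.65, B 1552.4, C 1552.4
Sensible, products 25→249 °C: 117980 kJ/h
Q = ΔH = 353280 kJ/h = 98.134 kW
Heat supplied = 5888 kJ/min

Q_in = 5890 kJ/min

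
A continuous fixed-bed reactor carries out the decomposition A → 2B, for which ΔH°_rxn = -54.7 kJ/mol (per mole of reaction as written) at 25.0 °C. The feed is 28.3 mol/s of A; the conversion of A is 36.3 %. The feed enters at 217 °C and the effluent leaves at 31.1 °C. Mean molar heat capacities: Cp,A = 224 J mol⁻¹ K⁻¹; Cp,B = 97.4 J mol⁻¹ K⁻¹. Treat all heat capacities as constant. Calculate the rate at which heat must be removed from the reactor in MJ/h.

Q_out = 6270 MJ/h

Extent of reaction ξ = 0.363 × 28.3 = 10.273 mol/s
Reaction term: ξ·ΔH°_rxn = 10.273 × -54.7 = -561.93 kJ/s
Sensible, feed 217→25 °C: -1217.1 kJ/s
Outlet flows (mol/s): A 18.027, B 20.546
Sensible, products 25→31.1 °C: 36.839 kJ/s
Q = ΔH = -1742.2 kJ/s = -1742.2 kW
Heat removed = 6272 MJ/h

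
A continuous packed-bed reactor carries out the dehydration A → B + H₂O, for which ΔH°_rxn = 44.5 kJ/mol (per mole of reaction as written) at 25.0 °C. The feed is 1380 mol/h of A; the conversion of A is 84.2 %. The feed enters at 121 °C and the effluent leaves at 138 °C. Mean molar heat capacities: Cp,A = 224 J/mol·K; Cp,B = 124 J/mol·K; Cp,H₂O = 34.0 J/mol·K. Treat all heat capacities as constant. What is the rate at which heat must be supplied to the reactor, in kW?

Q_in = 13.4 kW

Extent of reaction ξ = 0.842 × 1380 = 1162 mol/h
Reaction term: ξ·ΔH°_rxn = 1162 × 44.5 = 51707 kJ/h
Sensible, feed 121→25 °C: -29676 kJ/h
Outlet flows (mol/h): A 218.04, B 1162, H₂O 1162
Sensible, products 25→138 °C: 26265 kJ/h
Q = ΔH = 48296 kJ/h = 13.416 kW
Heat supplied = 13.416 kW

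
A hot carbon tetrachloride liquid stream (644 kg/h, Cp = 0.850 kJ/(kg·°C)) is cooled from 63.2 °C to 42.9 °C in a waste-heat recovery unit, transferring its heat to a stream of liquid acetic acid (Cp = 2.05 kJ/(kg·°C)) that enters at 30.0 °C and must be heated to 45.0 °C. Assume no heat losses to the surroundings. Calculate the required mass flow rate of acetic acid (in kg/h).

Heat released by hot stream: Q = 644 × 0.850 × (63.2 − 42.9) = 11112 kJ/h
Energy balance on cold side (adiabatic exchanger): Q = ṁ_c·Cp_c·(T_c,out − T_c,in)
ṁ_c = 11112 / [2.05 × (45.0 − 30.0)] = 361.37 kg/h

ṁ_c = 361 kg/h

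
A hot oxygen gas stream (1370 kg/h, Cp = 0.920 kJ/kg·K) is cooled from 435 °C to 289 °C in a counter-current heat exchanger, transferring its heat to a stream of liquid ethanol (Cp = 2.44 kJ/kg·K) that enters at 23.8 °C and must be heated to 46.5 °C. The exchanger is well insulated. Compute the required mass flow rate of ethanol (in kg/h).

ṁ_c = 3320 kg/h

Heat released by hot stream: Q = 1370 × 0.920 × (435 − 289) = 184020 kJ/h
Energy balance on cold side (adiabatic exchanger): Q = ṁ_c·Cp_c·(T_c,out − T_c,in)
ṁ_c = 184020 / [2.44 × (46.5 − 23.8)] = 3322.4 kg/h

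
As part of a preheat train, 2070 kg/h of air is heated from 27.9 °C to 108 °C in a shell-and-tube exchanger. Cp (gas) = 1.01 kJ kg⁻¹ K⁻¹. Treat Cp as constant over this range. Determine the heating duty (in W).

Q = 46500 W

Q = ṁ·Cp·ΔT = 2070 × 1.01 × (108 − 27.9) = 167470 kJ/h
Converting: 167470 / 3600 s = 46.518 kW
Heating duty = 46518 W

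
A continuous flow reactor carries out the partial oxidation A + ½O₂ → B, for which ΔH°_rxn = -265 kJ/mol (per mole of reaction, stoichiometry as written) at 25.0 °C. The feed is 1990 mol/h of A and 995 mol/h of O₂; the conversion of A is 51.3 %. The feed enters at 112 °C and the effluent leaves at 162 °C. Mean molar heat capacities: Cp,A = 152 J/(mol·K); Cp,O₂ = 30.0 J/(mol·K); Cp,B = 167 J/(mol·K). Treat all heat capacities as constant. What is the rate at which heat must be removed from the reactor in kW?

Q_out = 70.5 kW

Extent of reaction ξ = 0.513 × 1990 = 1020.9 mol/h
Reaction term: ξ·ΔH°_rxn = 1020.9 × -265 = -270530 kJ/h
Sensible, feed 112→25 °C: -28913 kJ/h
Outlet flows (mol/h): A 969.13, O₂ 484.56, B 1020.9
Sensible, products 25→162 °C: 45529 kJ/h
Q = ΔH = -253910 kJ/h = -70.532 kW
Heat removed = 70.532 kW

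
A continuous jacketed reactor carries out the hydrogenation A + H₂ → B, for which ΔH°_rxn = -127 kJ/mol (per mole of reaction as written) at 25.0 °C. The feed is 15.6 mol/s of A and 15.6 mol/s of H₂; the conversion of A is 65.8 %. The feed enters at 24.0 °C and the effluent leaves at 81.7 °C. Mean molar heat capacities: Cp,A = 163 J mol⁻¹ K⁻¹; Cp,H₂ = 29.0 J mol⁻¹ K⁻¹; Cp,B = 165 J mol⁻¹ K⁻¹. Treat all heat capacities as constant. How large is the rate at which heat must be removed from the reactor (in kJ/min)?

Extent of reaction ξ = 0.658 × 15.6 = 10.265 mol/s
Reaction term: ξ·ΔH°_rxn = 10.265 × -127 = -1303.6 kJ/s
Sensible, feed 24.0→25 °C: 2.9952 kJ/s
Outlet flows (mol/s): A 5.3352, H₂ 5.3352, B 10.265
Sensible, products 25→81.7 °C: 154.11 kJ/s
Q = ΔH = -1146.5 kJ/s = -1146.5 kW
Heat removed = 68791 kJ/min

Q_out = 68800 kJ/min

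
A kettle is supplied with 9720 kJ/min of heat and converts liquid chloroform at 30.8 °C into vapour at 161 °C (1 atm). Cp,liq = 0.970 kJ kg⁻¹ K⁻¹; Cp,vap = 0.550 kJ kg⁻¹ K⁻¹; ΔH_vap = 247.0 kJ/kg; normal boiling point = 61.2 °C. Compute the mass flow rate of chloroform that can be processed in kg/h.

ṁ = 1760 kg/h

Δh = 0.970×(61.2−30.8) + 247.0 + 0.550×(161−61.2) = 331.38 kJ/kg
Q = 9720 kJ/min = 162 kJ/s = 583200 kJ/h
ṁ = Q/Δh = 583200 / 331.38 = 1759.9 kg/h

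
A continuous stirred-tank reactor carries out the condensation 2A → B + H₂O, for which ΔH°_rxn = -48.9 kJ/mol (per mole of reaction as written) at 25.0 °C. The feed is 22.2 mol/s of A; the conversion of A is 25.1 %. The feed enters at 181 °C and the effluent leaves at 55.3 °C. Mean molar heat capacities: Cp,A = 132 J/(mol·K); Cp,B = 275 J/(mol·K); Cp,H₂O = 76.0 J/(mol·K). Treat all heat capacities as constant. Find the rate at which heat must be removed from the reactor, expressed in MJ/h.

Extent of reaction ξ = 0.251 × 22.2 / 2 = 2.7861 mol/s
Reaction term: ξ·ΔH°_rxn = 2.7861 × -48.9 = -136.24 kJ/s
Sensible, feed 181→25 °C: -457.14 kJ/s
Outlet flows (mol/s): A 16.628, B 2.7861, H₂O 2.7861
Sensible, products 25→55.3 °C: 96.136 kJ/s
Q = ΔH = -497.25 kJ/s = -497.25 kW
Heat removed = 1790.1 MJ/h

Q_out = 1790 MJ/h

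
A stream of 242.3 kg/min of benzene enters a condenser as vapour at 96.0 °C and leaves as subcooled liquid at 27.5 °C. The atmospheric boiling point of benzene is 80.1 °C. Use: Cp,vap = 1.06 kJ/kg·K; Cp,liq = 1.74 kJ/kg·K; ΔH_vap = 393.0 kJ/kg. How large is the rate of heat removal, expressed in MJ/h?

Q_c = 7290 MJ/h

vapour 96.0→80.1 °C: -16.854 kJ/kg
condensation at 80.1 °C: -393 kJ/kg
liquid 80.1→27.5 °C: -91.524 kJ/kg
Δh = -16.854 + -393 + -91.524 = -501.38 kJ/kg
Q = ṁ·Δh = 242.3 kg/min × -501.38 kJ/kg = -121480 kJ/min
|Q| = 2024.7 kW = 7289 MJ/h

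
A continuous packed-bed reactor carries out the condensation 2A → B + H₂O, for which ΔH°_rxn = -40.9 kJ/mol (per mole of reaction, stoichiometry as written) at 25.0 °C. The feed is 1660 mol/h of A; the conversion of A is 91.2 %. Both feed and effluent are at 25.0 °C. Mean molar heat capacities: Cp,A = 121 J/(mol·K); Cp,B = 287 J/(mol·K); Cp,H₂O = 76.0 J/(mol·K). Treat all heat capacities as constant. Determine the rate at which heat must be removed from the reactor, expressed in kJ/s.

Extent of reaction ξ = 0.912 × 1660 / 2 = 756.96 mol/h
Reaction term: ξ·ΔH°_rxn = 756.96 × -40.9 = -30960 kJ/h
Q = ΔH = -30960 kJ/h = -8.5999 kW
Heat removed = 8.5999 kJ/s

Q_out = 8.60 kJ/s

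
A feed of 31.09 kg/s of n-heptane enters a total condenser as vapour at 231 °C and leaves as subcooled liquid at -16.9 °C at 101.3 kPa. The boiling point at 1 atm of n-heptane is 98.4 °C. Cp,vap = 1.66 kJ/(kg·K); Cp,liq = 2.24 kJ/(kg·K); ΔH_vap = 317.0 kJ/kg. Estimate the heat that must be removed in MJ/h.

Q_c = 89000 MJ/h

vapour 231→98.4 °C: -220.12 kJ/kg
condensation at 98.4 °C: -317 kJ/kg
liquid 98.4→-16.9 °C: -258.27 kJ/kg
Δh = -220.12 + -317 + -258.27 = -795.39 kJ/kg
Q = ṁ·Δh = 31.09 kg/s × -795.39 kJ/kg = -24729 kJ/s
|Q| = 24729 kW = 89023 MJ/h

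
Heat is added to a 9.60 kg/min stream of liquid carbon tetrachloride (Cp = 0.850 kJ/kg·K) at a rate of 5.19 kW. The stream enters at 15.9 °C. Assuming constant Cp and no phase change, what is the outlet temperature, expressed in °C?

Q = 5.19 kW = 311.4 kJ/min
ΔT = Q/(ṁ·Cp) = 311.4/(9.60×0.850) = 38.162 K
T_out = 15.9 + 38.162 = 54.062 °C

T_out = 54.1 °C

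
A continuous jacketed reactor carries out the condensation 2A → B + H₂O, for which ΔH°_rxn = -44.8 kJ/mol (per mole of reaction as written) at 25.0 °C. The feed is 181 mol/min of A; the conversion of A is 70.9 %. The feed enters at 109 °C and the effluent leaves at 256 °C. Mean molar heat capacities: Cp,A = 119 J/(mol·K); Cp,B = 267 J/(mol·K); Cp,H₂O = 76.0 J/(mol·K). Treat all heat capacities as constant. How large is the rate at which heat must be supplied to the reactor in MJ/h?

Extent of reaction ξ = 0.709 × 181 / 2 = 64.164 mol/min
Reaction term: ξ·ΔH°_rxn = 64.164 × -44.8 = -2874.6 kJ/min
Sensible, feed 109→25 °C: -1809.3 kJ/min
Outlet flows (mol/min): A 52.671, B 64.164, H₂O 64.164
Sensible, products 25→256 °C: 6531.8 kJ/min
Q = ΔH = 1848 kJ/min = 30.8 kW
Heat supplied = 110.88 MJ/h

Q_in = 111 MJ/h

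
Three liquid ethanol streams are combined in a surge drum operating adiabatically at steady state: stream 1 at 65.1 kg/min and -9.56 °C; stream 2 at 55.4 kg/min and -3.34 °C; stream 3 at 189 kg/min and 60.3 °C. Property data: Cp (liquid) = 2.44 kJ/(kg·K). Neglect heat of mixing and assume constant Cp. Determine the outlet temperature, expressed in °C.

T_out = 34.2 °C

Adiabatic, steady state ⇒ Σ ṁᵢCp,ᵢ(T_out − Tᵢ) = 0
T_out = Σ ṁᵢCp,ᵢTᵢ / Σ ṁᵢCp,ᵢ
      = 25838 / 755.18 = 34.214 °C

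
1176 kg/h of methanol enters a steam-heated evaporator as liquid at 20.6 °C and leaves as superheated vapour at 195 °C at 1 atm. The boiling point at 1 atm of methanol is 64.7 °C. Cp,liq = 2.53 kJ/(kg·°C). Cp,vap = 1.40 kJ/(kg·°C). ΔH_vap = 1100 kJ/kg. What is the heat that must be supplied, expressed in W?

Q = 455000 W

liquid 20.6→64.7 °C: 111.57 kJ/kg
vaporisation at 64.7 °C: 1100 kJ/kg
vapour 64.7→195 °C: 182.42 kJ/kg
Δh = 111.57 + 1100 + 182.42 = 1394 kJ/kg
Q = ṁ·Δh = 1176 kg/h × 1394 kJ/kg = 1.6393e+06 kJ/h
|Q| = 455.37 kW = 455370 W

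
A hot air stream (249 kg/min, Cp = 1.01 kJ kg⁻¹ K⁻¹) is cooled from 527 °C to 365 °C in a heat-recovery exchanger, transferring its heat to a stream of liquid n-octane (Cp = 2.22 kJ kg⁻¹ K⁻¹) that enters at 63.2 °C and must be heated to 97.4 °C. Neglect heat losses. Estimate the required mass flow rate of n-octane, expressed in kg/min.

Heat released by hot stream: Q = 249 × 1.01 × (527 − 365) = 40741 kJ/min
Energy balance on cold side (adiabatic exchanger): Q = ṁ_c·Cp_c·(T_c,out − T_c,in)
ṁ_c = 40741 / [2.22 × (97.4 − 63.2)] = 536.61 kg/min

ṁ_c = 537 kg/min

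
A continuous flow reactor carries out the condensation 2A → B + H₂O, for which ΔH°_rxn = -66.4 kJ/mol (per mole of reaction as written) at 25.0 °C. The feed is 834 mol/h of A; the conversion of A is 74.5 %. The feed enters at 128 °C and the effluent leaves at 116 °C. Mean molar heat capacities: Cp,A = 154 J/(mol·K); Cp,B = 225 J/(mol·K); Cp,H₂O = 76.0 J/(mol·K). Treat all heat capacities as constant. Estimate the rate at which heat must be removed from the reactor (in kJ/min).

Extent of reaction ξ = 0.745 × 834 / 2 = 310.67 mol/h
Reaction term: ξ·ΔH°_rxn = 310.67 × -66.4 = -20628 kJ/h
Sensible, feed 128→25 °C: -13229 kJ/h
Outlet flows (mol/h): A 212.67, B 310.67, H₂O 310.67
Sensible, products 25→116 °C: 11490 kJ/h
Q = ΔH = -22367 kJ/h = -6.2131 kW
Heat removed = 372.79 kJ/min

Q_out = 373 kJ/min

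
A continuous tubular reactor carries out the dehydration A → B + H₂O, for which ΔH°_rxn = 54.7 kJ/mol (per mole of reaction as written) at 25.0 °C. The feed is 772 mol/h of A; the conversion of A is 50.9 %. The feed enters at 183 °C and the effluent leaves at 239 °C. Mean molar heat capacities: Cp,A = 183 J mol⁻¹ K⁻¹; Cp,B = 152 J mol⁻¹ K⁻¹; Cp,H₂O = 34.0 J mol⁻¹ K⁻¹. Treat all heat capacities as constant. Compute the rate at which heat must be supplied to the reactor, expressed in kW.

Q_in = 8.24 kW

Extent of reaction ξ = 0.509 × 772 = 392.95 mol/h
Reaction term: ξ·ΔH°_rxn = 392.95 × 54.7 = 21494 kJ/h
Sensible, feed 183→25 °C: -22322 kJ/h
Outlet flows (mol/h): A 379.05, B 392.95, H₂O 392.95
Sensible, products 25→239 °C: 30485 kJ/h
Q = ΔH = 29658 kJ/h = 8.2383 kW
Heat supplied = 8.2383 kW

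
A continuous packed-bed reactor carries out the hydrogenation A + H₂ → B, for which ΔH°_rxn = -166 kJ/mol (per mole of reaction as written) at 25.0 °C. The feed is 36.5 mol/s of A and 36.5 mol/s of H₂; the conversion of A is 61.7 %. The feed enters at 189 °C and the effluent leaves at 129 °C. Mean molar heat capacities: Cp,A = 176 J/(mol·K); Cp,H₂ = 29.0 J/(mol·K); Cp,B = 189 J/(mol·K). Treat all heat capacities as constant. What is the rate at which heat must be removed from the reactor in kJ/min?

Q_out = 253000 kJ/min

Extent of reaction ξ = 0.617 × 36.5 = 22.52 mol/s
Reaction term: ξ·ΔH°_rxn = 22.52 × -166 = -3738.4 kJ/s
Sensible, feed 189→25 °C: -1227.1 kJ/s
Outlet flows (mol/s): A 13.98, H₂ 13.98, B 22.52
Sensible, products 25→129 °C: 740.71 kJ/s
Q = ΔH = -4224.8 kJ/s = -4224.8 kW
Heat removed = 253490 kJ/min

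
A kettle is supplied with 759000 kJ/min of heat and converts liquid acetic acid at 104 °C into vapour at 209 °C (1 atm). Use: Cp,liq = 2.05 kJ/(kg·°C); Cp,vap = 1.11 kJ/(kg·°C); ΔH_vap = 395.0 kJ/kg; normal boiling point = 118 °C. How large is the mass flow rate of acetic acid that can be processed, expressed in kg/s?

Δh = 2.05×(118−104) + 395.0 + 1.11×(209−118) = 524.71 kJ/kg
Q = 759000 kJ/min = 12650 kJ/s = 12650 kJ/s
ṁ = Q/Δh = 12650 / 524.71 = 24.109 kg/s

ṁ = 24.1 kg/s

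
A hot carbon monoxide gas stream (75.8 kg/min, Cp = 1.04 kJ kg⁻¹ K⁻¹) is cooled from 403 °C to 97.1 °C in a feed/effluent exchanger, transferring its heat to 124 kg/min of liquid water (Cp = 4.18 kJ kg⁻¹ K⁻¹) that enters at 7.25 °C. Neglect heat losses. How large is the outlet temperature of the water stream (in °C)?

T_c,out = 53.8 °C

Heat released by hot stream: Q = 75.8 × 1.04 × (403 − 97.1) = 24115 kJ/min
Energy balance on cold side (adiabatic exchanger): Q = ṁ_c·Cp_c·(T_c,out − T_c,in)
T_c,out = 7.25 + 24115/(124 × 4.18) = 53.775 °C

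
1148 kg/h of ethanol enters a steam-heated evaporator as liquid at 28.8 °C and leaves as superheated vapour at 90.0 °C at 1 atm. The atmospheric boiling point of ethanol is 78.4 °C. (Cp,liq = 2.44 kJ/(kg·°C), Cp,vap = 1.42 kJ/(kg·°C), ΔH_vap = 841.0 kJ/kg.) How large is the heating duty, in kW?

liquid 28.8→78.4 °C: 121.02 kJ/kg
vaporisation at 78.4 °C: 841 kJ/kg
vapour 78.4→90.0 °C: 16.472 kJ/kg
Δh = 121.02 + 841 + 16.472 = 978.5 kJ/kg
Q = ṁ·Δh = 1148 kg/h × 978.5 kJ/kg = 1.1233e+06 kJ/h
|Q| = 312.03 kW

Q = 312 kW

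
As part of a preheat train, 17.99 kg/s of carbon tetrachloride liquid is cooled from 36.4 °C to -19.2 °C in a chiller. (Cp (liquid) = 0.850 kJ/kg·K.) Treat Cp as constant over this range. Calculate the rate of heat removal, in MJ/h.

Q = ṁ·Cp·ΔT = 17.99 × 0.850 × (-19.2 − 36.4) = -850.21 kJ/s
Cooling duty = 3060.7 MJ/h

Q_c = 3060 MJ/h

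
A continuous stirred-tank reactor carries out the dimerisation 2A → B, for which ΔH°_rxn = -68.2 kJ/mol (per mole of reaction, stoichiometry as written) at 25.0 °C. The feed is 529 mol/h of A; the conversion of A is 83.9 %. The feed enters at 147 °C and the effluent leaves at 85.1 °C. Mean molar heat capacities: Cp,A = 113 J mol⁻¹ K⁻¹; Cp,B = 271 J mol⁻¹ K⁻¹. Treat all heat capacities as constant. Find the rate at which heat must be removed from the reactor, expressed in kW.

Extent of reaction ξ = 0.839 × 529 / 2 = 221.92 mol/h
Reaction term: ξ·ΔH°_rxn = 221.92 × -68.2 = -15135 kJ/h
Sensible, feed 147→25 °C: -7292.8 kJ/h
Outlet flows (mol/h): A 85.169, B 221.92
Sensible, products 25→85.1 °C: 4192.8 kJ/h
Q = ΔH = -18235 kJ/h = -5.0652 kW
Heat removed = 5.0652 kW

Q_out = 5.07 kW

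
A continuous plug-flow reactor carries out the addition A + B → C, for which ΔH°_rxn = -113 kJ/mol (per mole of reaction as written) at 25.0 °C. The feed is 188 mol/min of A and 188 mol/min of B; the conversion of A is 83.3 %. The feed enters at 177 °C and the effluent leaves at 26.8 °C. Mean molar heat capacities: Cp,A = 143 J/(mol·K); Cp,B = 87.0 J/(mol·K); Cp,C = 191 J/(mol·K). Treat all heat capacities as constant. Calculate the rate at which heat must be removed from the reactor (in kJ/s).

Q_out = 403 kJ/s

Extent of reaction ξ = 0.833 × 188 = 156.6 mol/min
Reaction term: ξ·ΔH°_rxn = 156.6 × -113 = -17696 kJ/min
Sensible, feed 177→25 °C: -6572.5 kJ/min
Outlet flows (mol/min): A 31.396, B 31.396, C 156.6
Sensible, products 25→26.8 °C: 66.838 kJ/min
Q = ΔH = -24202 kJ/min = -403.36 kW
Heat removed = 403.36 kJ/s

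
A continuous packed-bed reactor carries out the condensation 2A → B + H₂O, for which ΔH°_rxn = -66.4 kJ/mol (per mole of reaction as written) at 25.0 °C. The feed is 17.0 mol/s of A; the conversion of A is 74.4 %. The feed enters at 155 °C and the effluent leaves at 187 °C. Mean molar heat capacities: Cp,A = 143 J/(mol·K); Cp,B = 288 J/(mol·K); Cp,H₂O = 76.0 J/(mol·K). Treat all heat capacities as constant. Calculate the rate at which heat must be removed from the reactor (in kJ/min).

Extent of reaction ξ = 0.744 × 17.0 / 2 = 6.324 mol/s
Reaction term: ξ·ΔH°_rxn = 6.324 × -66.4 = -419.91 kJ/s
Sensible, feed 155→25 °C: -316.03 kJ/s
Outlet flows (mol/s): A 4.352, B 6.324, H₂O 6.324
Sensible, products 25→187 °C: 473.73 kJ/s
Q = ΔH = -262.21 kJ/s = -262.21 kW
Heat removed = 15733 kJ/min

Q_out = 15700 kJ/min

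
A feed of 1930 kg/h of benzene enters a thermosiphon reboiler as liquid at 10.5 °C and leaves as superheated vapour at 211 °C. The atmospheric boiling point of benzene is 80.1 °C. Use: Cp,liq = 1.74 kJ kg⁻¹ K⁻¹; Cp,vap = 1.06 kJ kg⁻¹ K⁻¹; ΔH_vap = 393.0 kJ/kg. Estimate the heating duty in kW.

liquid 10.5→80.1 °C: 121.1 kJ/kg
vaporisation at 80.1 °C: 393 kJ/kg
vapour 80.1→211 °C: 138.75 kJ/kg
Δh = 121.1 + 393 + 138.75 = 652.86 kJ/kg
Q = ṁ·Δh = 1930 kg/h × 652.86 kJ/kg = 1.26e+06 kJ/h
|Q| = 350 kW

Q = 350 kW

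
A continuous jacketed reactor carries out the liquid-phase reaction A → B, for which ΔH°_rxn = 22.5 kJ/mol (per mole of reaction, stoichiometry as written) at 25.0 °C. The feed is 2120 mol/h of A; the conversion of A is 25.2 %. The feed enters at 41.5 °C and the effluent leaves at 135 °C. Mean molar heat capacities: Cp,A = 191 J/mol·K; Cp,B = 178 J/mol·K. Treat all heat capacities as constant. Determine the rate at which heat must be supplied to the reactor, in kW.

Extent of reaction ξ = 0.252 × 2120 = 534.24 mol/h
Reaction term: ξ·ΔH°_rxn = 534.24 × 22.5 = 12020 kJ/h
Sensible, feed 41.5→25 °C: -6681.2 kJ/h
Outlet flows (mol/h): A 1585.8, B 534.24
Sensible, products 25→135 °C: 43777 kJ/h
Q = ΔH = 49116 kJ/h = 13.643 kW
Heat supplied = 13.643 kW

Q_in = 13.6 kW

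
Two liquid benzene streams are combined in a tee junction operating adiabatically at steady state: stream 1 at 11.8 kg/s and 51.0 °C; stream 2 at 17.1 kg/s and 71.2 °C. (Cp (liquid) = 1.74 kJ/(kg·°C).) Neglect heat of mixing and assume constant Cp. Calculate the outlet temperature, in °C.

No heat crosses the boundary, so H_out = H_in.
T_out = Σ ṁᵢCp,ᵢTᵢ / Σ ṁᵢCp,ᵢ
      = 3165.6 / 50.286 = 62.952 °C

T_out = 63.0 °C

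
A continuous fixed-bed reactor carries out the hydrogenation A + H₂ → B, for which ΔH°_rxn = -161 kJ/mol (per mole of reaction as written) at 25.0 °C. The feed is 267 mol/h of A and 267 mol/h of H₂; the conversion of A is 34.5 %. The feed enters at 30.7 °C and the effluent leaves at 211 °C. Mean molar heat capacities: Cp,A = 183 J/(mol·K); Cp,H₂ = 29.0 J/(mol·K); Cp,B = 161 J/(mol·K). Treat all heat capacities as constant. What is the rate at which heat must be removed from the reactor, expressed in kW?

Q_out = 1.53 kW

Extent of reaction ξ = 0.345 × 267 = 92.115 mol/h
Reaction term: ξ·ΔH°_rxn = 92.115 × -161 = -14831 kJ/h
Sensible, feed 30.7→25 °C: -322.64 kJ/h
Outlet flows (mol/h): A 174.88, H₂ 174.88, B 92.115
Sensible, products 25→211 °C: 9654.5 kJ/h
Q = ΔH = -5498.6 kJ/h = -1.5274 kW
Heat removed = 1.5274 kW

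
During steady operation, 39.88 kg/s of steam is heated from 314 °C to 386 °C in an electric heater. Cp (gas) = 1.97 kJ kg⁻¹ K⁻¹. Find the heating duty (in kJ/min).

Q = 339000 kJ/min

Q = ṁ·Cp·ΔT = 39.88 × 1.97 × (386 − 314) = 5656.6 kJ/s
Heating duty = 339390 kJ/min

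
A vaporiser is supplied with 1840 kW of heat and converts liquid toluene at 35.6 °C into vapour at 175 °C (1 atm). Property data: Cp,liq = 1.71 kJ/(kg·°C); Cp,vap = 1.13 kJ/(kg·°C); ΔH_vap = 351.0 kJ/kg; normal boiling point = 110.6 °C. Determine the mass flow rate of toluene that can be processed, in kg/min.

Δh = 1.71×(110.6−35.6) + 351.0 + 1.13×(175−110.6) = 552.02 kJ/kg
Q = 1840 kW = 1840 kJ/s = 110400 kJ/min
ṁ = Q/Δh = 110400 / 552.02 = 199.99 kg/min

ṁ = 200 kg/min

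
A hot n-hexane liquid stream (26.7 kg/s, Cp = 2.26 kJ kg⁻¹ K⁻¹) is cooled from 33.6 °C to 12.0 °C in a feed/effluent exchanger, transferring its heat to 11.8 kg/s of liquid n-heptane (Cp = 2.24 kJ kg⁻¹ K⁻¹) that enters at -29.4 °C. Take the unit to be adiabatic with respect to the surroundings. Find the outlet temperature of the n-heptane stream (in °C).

T_c,out = 19.9 °C

Heat released by hot stream: Q = 26.7 × 2.26 × (33.6 − 12.0) = 1303.4 kJ/s
Energy balance on cold side (adiabatic exchanger): Q = ṁ_c·Cp_c·(T_c,out − T_c,in)
T_c,out = -29.4 + 1303.4/(11.8 × 2.24) = 19.911 °C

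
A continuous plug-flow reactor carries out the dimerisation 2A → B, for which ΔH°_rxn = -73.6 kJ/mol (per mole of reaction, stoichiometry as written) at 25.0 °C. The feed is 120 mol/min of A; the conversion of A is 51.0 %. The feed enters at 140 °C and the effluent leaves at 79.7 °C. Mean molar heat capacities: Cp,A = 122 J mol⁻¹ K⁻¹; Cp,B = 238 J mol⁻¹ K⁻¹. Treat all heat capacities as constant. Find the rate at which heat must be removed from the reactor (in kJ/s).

Extent of reaction ξ = 0.510 × 120 / 2 = 30.6 mol/min
Reaction term: ξ·ΔH°_rxn = 30.6 × -73.6 = -2252.2 kJ/min
Sensible, feed 140→25 °C: -1683.6 kJ/min
Outlet flows (mol/min): A 58.8, B 30.6
Sensible, products 25→79.7 °C: 790.77 kJ/min
Q = ΔH = -3145 kJ/min = -52.417 kW
Heat removed = 52.417 kJ/s

Q_out = 52.4 kJ/s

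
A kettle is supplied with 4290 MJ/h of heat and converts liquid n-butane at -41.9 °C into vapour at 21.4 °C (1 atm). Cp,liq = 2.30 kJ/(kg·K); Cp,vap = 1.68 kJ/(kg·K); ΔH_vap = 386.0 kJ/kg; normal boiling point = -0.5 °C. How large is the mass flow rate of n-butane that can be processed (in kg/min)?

ṁ = 138 kg/min

Δh = 2.30×(-0.5−-41.9) + 386.0 + 1.68×(21.4−-0.5) = 518.01 kJ/kg
Q = 4290 MJ/h = 1191.7 kJ/s = 71500 kJ/min
ṁ = Q/Δh = 71500 / 518.01 = 138.03 kg/min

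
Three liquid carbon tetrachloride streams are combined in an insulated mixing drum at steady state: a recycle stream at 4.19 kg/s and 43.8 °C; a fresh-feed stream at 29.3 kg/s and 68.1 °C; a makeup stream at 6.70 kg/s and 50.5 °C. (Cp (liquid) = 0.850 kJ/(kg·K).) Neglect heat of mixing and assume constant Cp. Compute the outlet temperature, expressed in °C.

No heat crosses the boundary, so H_out = H_in.
T_out = Σ ṁᵢCp,ᵢTᵢ / Σ ṁᵢCp,ᵢ
      = 2139.6 / 34.162 = 62.633 °C

T_out = 62.6 °C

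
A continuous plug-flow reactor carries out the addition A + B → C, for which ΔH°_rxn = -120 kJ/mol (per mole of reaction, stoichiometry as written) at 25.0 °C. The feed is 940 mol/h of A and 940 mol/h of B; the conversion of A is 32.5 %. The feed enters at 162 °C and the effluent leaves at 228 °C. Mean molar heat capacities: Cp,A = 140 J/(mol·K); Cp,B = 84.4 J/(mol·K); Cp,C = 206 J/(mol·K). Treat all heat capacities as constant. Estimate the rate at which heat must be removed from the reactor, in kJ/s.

Extent of reaction ξ = 0.325 × 940 = 305.5 mol/h
Reaction term: ξ·ΔH°_rxn = 305.5 × -120 = -36660 kJ/h
Sensible, feed 162→25 °C: -28898 kJ/h
Outlet flows (mol/h): A 634.5, B 634.5, C 305.5
Sensible, products 25→228 °C: 41679 kJ/h
Q = ΔH = -23879 kJ/h = -6.6331 kW
Heat removed = 6.6331 kJ/s

Q_out = 6.63 kJ/s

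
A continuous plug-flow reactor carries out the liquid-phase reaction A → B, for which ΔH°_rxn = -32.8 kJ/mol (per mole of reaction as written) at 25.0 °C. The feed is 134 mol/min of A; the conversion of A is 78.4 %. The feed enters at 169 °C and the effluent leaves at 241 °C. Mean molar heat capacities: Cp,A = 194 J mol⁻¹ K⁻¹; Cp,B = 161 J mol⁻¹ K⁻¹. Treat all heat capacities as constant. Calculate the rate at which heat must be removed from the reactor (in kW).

Extent of reaction ξ = 0.784 × 134 = 105.06 mol/min
Reaction term: ξ·ΔH°_rxn = 105.06 × -32.8 = -3445.8 kJ/min
Sensible, feed 169→25 °C: -3743.4 kJ/min
Outlet flows (mol/min): A 28.944, B 105.06
Sensible, products 25→241 °C: 4866.3 kJ/min
Q = ΔH = -2323 kJ/min = -38.716 kW
Heat removed = 38.716 kW

Q_out = 38.7 kW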